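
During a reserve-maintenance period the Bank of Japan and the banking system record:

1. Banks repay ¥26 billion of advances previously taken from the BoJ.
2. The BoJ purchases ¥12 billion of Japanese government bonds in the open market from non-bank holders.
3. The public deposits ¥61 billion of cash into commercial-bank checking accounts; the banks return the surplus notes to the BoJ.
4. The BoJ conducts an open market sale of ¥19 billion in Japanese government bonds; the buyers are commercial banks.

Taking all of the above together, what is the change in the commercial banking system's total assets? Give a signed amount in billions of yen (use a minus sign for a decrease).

+¥47 billion

BoJ balance sheet:
  Assets:      Securities −¥7B, Loans to banks −¥26B
  Liabilities: Bank reserves +¥28B, Currency in circulation −¥61B
Commercial banking system:
  Assets:      Reserves at CB +¥28B, Securities +¥19B
  Liabilities: Checkable deposits +¥73B, Borrowings from CB −¥26B
Change in total bank assets = +¥47 billion.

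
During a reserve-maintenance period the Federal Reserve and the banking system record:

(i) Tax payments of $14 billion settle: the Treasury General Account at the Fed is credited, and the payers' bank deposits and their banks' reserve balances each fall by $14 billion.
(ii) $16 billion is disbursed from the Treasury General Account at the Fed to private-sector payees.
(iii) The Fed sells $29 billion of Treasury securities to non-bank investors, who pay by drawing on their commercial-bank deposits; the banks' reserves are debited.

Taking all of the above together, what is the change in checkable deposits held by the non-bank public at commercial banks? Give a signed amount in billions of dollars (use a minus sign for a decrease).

Fed balance sheet:
  Assets:      Securities −$29B
  Liabilities: Bank reserves −$27B, Government deposits −$2B
Commercial banking system:
  Assets:      Reserves at CB −$27B
  Liabilities: Checkable deposits −$27B
So the change in checkable deposits held by the non-bank public at commercial banks is -$27 billion.

-$27 billion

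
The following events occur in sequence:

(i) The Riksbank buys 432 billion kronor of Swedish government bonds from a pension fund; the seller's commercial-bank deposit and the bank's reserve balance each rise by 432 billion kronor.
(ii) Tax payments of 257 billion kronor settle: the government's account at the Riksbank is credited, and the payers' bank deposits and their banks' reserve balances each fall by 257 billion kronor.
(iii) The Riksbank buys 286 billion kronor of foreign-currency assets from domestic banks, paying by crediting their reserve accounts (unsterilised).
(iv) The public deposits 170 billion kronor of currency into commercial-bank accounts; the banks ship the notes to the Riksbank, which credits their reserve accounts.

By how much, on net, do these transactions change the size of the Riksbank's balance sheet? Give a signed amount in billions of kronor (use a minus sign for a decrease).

+718 billion

Asset purchase (from non-banks) 432 billion kronor: a Riksbank asset is acquired → +432B.
Government account inflow 257 billion kronor: only the composition of liabilities changes → 0.
FX purchase 286 billion kronor: a Riksbank asset is acquired → +286B.
Currency deposit 170 billion kronor: only the composition of liabilities changes → 0.
Net: 432 + 0 + 286 + 0 = +718 billion.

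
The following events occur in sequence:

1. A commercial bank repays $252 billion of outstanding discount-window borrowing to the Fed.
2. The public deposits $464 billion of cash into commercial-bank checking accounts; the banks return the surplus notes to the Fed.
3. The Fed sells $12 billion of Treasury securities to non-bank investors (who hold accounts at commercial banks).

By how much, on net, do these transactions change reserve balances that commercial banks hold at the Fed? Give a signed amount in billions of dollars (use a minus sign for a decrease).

+$200 billion

Discount-window repayment $252 billion: repayment is debited from reserves → −$252B.
Currency deposit $464 billion: returned notes are swapped for reserve credit → +$464B.
Asset sale (to non-banks) $12 billion: the non-bank buyers' banks settle from reserves → −$12B.
Net: −252 + 464 − 12 = +$200 billion.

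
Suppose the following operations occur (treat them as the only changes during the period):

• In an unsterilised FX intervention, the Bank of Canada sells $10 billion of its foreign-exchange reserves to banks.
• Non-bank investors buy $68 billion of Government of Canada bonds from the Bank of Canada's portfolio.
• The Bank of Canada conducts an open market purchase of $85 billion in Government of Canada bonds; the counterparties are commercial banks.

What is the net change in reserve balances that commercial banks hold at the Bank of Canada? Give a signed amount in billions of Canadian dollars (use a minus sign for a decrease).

FX sale $10 billion: the buying banks pay out of their reserve balances → −$10B.
Asset sale (to non-banks) $68 billion: the non-bank buyers' banks settle from reserves → −$68B.
OMO purchase (from banks) $85 billion: the Bank of Canada pays by crediting reserve accounts → +$85B.
Net: −10 − 68 + 85 = +$7 billion.

+$7 billion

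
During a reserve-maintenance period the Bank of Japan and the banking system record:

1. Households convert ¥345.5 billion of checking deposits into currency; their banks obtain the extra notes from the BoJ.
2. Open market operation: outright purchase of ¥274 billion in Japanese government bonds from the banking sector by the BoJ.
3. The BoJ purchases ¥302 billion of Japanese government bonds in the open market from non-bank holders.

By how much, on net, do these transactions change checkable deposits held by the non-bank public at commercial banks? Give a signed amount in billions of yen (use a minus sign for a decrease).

-¥43.5 billion

Currency withdrawal ¥345.5 billion: non-bank counterparties' bank balances fall → −¥345.5B.
OMO purchase (from banks) ¥274 billion: the counterparty is a bank, so public deposits are unchanged → 0.
Asset purchase (from non-banks) ¥302 billion: non-bank counterparties' bank balances rise → +¥302B.
Net: −345.5 + 0 + 302 = -¥43.5 billion.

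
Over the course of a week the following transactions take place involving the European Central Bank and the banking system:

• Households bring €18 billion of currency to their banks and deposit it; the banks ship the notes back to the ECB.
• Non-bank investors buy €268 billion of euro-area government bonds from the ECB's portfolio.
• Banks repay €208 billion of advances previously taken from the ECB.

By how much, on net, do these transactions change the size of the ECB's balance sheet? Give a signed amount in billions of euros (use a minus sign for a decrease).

-€476 billion

Currency deposit €18 billion: only the composition of liabilities changes → 0.
Asset sale (to non-banks) €268 billion: an ECB asset is shed → −€268B.
Discount-window repayment €208 billion: an ECB asset is shed → −€208B.
Net: 0 − 268 − 208 = -€476 billion.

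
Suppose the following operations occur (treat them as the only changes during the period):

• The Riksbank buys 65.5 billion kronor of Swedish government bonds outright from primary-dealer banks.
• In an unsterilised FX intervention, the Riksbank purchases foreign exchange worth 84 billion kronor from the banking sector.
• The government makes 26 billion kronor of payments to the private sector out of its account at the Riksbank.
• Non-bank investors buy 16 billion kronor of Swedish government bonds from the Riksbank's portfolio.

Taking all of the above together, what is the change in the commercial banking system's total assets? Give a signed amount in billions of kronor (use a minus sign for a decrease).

OMO purchase (from banks) 65.5 billion kronor: just an asset swap on bank balance sheets → 0.
FX purchase 84 billion kronor: just an asset swap on bank balance sheets → 0.
Government spending 26 billion kronor: bank balance sheets expand → +26B.
Asset sale (to non-banks) 16 billion kronor: bank balance sheets shrink → −16B.
Net: 0 + 0 + 26 − 16 = +10 billion.

+10 billion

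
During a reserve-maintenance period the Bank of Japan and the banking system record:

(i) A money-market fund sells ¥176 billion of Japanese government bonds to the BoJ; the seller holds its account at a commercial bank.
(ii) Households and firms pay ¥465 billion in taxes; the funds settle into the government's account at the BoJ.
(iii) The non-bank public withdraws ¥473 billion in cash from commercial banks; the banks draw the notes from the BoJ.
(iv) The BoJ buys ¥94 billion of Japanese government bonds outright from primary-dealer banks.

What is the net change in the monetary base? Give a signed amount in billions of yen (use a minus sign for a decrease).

-¥195 billion

BoJ balance sheet:
  Assets:      Securities +¥270B
  Liabilities: Bank reserves −¥668B, Currency in circulation +¥473B, Government deposits +¥465B
Monetary base = currency + reserves: +¥473B + (−¥668B) = -¥195 billion.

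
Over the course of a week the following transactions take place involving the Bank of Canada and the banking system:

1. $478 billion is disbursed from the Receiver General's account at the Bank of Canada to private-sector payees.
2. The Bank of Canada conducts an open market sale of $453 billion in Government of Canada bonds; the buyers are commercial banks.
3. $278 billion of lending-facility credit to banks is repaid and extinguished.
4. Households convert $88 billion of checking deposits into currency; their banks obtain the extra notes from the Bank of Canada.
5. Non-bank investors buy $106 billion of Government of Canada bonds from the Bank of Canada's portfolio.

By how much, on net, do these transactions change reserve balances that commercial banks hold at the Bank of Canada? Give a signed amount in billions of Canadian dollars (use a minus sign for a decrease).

Government spending $478 billion: government payments flow into bank reserve accounts → +$478B.
OMO sale (to banks) $453 billion: the buying banks pay out of their reserve balances → −$453B.
Discount-window repayment $278 billion: repayment is debited from reserves → −$278B.
Currency withdrawal $88 billion: banks swap reserves for currency → −$88B.
Asset sale (to non-banks) $106 billion: the non-bank buyers' banks settle from reserves → −$106B.
Net: 478 − 453 − 278 − 88 − 106 = -$447 billion.

-$447 billion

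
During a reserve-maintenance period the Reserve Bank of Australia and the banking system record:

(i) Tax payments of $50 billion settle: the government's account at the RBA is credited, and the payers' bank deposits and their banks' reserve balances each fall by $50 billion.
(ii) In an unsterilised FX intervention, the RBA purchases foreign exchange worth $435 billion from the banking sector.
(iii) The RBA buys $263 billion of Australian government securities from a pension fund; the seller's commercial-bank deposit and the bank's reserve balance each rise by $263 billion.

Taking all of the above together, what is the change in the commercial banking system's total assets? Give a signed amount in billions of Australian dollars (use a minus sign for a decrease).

Government account inflow $50 billion: bank balance sheets shrink → −$50B.
FX purchase $435 billion: just an asset swap on bank balance sheets → 0.
Asset purchase (from non-banks) $263 billion: bank balance sheets expand → +$263B.
Net: −50 + 0 + 263 = +$213 billion.

+$213 billion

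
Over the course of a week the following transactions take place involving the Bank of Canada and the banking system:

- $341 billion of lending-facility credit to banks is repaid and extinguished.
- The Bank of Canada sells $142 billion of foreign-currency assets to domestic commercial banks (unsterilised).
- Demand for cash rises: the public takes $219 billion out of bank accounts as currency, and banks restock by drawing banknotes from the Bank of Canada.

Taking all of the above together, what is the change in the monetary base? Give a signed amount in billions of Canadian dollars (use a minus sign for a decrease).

-$483 billion

Discount-window repayment $341 billion: Bank of Canada balance sheet contracts → −$341B.
FX sale $142 billion: Bank of Canada balance sheet contracts → −$142B.
Currency withdrawal $219 billion: just a shift between currency and reserves — both are base money → 0.
Net: −341 − 142 + 0 = -$483 billion.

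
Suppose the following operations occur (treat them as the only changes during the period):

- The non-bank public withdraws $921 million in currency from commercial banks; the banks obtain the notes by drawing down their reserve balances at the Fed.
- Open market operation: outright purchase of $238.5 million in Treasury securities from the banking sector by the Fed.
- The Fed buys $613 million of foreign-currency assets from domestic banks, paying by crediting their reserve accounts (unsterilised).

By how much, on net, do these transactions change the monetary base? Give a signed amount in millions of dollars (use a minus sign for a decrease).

+$851.5 million

Fed balance sheet:
  Assets:      Securities +$238.5M, Foreign assets +$613M
  Liabilities: Bank reserves −$69.5M, Currency in circulation +$921M
Monetary base = currency + reserves: +$921M + (−$69.5M) = +$851.5 million.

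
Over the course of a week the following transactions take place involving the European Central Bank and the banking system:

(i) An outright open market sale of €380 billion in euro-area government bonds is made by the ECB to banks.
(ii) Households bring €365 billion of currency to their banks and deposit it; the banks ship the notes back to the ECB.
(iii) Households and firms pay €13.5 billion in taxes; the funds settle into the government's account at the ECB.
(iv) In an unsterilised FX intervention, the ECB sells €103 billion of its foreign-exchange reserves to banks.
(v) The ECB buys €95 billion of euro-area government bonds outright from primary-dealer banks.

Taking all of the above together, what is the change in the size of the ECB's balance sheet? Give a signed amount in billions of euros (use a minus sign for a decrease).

ECB balance sheet:
  Assets:      Securities −€285B, Foreign assets −€103B
  Liabilities: Bank reserves −€36.5B, Currency in circulation −€365B, Government deposits +€13.5B
Commercial banking system:
  Assets:      Reserves at CB −€36.5B, Securities +€285B, Foreign assets +€103B
  Liabilities: Checkable deposits +€351.5B
Change in total ECB assets = -€388 billion.

-€388 billion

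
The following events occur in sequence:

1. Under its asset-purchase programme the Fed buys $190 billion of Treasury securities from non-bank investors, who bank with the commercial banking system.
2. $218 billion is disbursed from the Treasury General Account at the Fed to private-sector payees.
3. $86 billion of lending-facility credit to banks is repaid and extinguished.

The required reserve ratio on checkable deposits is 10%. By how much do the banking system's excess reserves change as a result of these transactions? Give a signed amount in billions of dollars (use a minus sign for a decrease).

+$281.2 billion

Asset purchase (from non-banks) $190 billion: reserves +$190B, deposits +$190B.
Government spending $218 billion: reserves +$218B, deposits +$218B.
Discount-window repayment $86 billion: reserves −$86B, deposits 0.
Totals: Δreserves = +$322B, Δdeposits = +$408B.
Δrequired reserves = 10% × +$408B = +$40.8B.
Δexcess reserves = Δreserves − Δrequired = +$322B − (+$40.8B) = +$281.2 billion.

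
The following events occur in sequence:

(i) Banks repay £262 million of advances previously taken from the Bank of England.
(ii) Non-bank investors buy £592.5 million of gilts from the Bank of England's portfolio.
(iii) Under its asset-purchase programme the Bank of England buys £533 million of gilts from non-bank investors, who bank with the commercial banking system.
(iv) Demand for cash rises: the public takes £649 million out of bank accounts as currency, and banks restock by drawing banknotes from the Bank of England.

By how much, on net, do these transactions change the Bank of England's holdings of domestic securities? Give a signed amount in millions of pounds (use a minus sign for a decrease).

Discount-window repayment £262 million: the Bank of England's securities portfolio is untouched → 0.
Asset sale (to non-banks) £592.5 million: securities removed from the Bank of England's portfolio → −£592.5M.
Asset purchase (from non-banks) £533 million: securities added to the Bank of England's portfolio → +£533M.
Currency withdrawal £649 million: the Bank of England's securities portfolio is untouched → 0.
Net: 0 − 592.5 + 533 + 0 = -£59.5 million.

-£59.5 million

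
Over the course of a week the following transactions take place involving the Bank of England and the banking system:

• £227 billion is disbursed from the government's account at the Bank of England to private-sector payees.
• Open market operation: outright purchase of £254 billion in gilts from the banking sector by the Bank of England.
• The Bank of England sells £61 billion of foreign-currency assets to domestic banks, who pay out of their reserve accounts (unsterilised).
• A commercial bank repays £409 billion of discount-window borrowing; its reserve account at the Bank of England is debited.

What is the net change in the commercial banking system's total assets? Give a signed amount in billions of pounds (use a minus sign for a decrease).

Government spending £227 billion: bank balance sheets expand → +£227B.
OMO purchase (from banks) £254 billion: just an asset swap on bank balance sheets → 0.
FX sale £61 billion: just an asset swap on bank balance sheets → 0.
Discount-window repayment £409 billion: bank balance sheets shrink → −£409B.
Net: 227 + 0 + 0 − 409 = -£182 billion.

-£182 billion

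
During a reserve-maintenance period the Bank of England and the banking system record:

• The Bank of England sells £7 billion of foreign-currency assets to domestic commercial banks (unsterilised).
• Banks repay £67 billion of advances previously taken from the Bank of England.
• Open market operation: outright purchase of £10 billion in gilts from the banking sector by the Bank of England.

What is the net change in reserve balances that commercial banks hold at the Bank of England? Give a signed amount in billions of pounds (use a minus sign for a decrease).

FX sale £7 billion: the buying banks pay out of their reserve balances → −£7B.
Discount-window repayment £67 billion: repayment is debited from reserves → −£67B.
OMO purchase (from banks) £10 billion: the Bank of England pays by crediting reserve accounts → +£10B.
Net: −7 − 67 + 10 = -£64 billion.

-£64 billion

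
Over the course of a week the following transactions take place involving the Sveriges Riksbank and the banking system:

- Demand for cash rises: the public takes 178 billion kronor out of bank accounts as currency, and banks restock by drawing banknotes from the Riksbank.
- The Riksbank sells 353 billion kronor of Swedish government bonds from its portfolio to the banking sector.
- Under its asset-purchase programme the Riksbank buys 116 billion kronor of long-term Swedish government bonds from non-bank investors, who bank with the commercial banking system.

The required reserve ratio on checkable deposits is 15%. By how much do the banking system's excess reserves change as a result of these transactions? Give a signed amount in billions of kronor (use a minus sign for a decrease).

-405.7 billion

Currency withdrawal 178 billion kronor: reserves −178B, deposits −178B.
OMO sale (to banks) 353 billion kronor: reserves −353B, deposits 0.
Asset purchase (from non-banks) 116 billion kronor: reserves +116B, deposits +116B.
Totals: Δreserves = −415B, Δdeposits = −62B.
Δrequired reserves = 15% × −62B = −9.3B.
Δexcess reserves = Δreserves − Δrequired = −415B − (−9.3B) = -405.7 billion.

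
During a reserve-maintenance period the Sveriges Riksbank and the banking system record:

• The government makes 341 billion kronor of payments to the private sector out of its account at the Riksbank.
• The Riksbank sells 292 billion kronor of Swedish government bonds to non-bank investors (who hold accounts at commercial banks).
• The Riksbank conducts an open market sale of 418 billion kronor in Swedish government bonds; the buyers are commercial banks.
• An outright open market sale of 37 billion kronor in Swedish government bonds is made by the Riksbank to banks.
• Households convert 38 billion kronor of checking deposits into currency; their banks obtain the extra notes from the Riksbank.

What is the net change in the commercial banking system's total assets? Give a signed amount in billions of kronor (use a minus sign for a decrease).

+11 billion

Government spending 341 billion kronor: bank balance sheets expand → +341B.
Asset sale (to non-banks) 292 billion kronor: bank balance sheets shrink → −292B.
OMO sale (to banks) 418 billion kronor: just an asset swap on bank balance sheets → 0.
OMO sale (to banks) 37 billion kronor: just an asset swap on bank balance sheets → 0.
Currency withdrawal 38 billion kronor: bank balance sheets shrink → −38B.
Net: 341 − 292 + 0 + 0 − 38 = +11 billion.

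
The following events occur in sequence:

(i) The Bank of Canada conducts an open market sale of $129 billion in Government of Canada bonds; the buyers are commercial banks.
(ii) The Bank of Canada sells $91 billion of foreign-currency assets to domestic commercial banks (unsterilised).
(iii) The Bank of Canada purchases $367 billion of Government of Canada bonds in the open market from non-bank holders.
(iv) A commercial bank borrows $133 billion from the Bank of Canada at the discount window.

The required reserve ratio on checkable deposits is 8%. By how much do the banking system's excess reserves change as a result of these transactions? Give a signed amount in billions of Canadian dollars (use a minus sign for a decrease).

+$250.64 billion

OMO sale (to banks) $129 billion: reserves −$129B, deposits 0.
FX sale $91 billion: reserves −$91B, deposits 0.
Asset purchase (from non-banks) $367 billion: reserves +$367B, deposits +$367B.
Discount-window loan $133 billion: reserves +$133B, deposits 0.
Totals: Δreserves = +$280B, Δdeposits = +$367B.
Δrequired reserves = 8% × +$367B = +$29.36B.
Δexcess reserves = Δreserves − Δrequired = +$280B − (+$29.36B) = +$250.64 billion.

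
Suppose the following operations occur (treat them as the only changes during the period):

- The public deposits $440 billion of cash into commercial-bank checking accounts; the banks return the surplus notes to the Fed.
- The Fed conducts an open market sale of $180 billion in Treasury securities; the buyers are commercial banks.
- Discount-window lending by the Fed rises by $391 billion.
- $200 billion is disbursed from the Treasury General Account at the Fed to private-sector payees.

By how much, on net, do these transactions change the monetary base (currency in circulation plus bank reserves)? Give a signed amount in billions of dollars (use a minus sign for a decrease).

+$411 billion

Fed balance sheet:
  Assets:      Securities −$180B, Loans to banks +$391B
  Liabilities: Bank reserves +$851B, Currency in circulation −$440B, Government deposits −$200B
Commercial banking system:
  Assets:      Reserves at CB +$851B, Securities +$180B
  Liabilities: Checkable deposits +$640B, Borrowings from CB +$391B
Monetary base = currency + reserves: −$440B + (+$851B) = +$411 billion.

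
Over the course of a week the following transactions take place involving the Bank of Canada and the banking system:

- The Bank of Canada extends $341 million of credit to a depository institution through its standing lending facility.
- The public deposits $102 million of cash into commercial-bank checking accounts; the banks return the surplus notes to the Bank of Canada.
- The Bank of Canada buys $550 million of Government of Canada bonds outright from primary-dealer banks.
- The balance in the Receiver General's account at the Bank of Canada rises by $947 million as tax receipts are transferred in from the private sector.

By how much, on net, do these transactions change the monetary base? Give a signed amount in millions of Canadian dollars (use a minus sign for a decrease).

-$56 million

Bank of Canada balance sheet:
  Assets:      Securities +$550M, Loans to banks +$341M
  Liabilities: Bank reserves +$46M, Currency in circulation −$102M, Government deposits +$947M
Monetary base = currency + reserves: −$102M + (+$46M) = -$56 million.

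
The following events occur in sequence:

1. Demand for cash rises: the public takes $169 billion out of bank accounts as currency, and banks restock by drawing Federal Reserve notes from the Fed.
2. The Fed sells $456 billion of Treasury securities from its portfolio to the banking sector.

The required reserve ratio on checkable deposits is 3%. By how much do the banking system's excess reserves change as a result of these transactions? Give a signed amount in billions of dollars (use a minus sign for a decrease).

Currency withdrawal $169 billion: reserves −$169B, deposits −$169B.
OMO sale (to banks) $456 billion: reserves −$456B, deposits 0.
Totals: Δreserves = −$625B, Δdeposits = −$169B.
Δrequired reserves = 3% × −$169B = −$5.07B.
Δexcess reserves = Δreserves − Δrequired = −$625B − (−$5.07B) = -$619.93 billion.

-$619.93 billion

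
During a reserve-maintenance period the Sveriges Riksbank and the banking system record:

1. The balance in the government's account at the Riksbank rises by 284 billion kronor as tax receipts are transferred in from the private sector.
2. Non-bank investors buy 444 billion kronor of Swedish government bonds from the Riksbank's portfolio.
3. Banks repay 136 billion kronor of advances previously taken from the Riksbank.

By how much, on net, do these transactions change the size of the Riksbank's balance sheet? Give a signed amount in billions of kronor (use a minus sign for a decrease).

-580 billion

Government account inflow 284 billion kronor: only the composition of liabilities changes → 0.
Asset sale (to non-banks) 444 billion kronor: a Riksbank asset is shed → −444B.
Discount-window repayment 136 billion kronor: a Riksbank asset is shed → −136B.
Net: 0 − 444 − 136 = -580 billion.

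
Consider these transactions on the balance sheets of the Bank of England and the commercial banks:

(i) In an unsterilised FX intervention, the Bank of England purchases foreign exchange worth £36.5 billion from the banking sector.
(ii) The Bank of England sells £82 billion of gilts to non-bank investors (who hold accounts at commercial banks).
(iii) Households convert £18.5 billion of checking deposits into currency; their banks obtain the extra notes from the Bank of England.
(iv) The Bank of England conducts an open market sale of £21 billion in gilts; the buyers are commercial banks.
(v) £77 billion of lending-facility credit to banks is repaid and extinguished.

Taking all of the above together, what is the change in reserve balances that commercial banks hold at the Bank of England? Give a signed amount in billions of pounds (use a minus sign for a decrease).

FX purchase £36.5 billion: the Bank of England pays by crediting reserve accounts → +£36.5B.
Asset sale (to non-banks) £82 billion: the non-bank buyers' banks settle from reserves → −£82B.
Currency withdrawal £18.5 billion: banks swap reserves for currency → −£18.5B.
OMO sale (to banks) £21 billion: the buying banks pay out of their reserve balances → −£21B.
Discount-window repayment £77 billion: repayment is debited from reserves → −£77B.
Net: 36.5 − 82 − 18.5 − 21 − 77 = -£162 billion.

-£162 billion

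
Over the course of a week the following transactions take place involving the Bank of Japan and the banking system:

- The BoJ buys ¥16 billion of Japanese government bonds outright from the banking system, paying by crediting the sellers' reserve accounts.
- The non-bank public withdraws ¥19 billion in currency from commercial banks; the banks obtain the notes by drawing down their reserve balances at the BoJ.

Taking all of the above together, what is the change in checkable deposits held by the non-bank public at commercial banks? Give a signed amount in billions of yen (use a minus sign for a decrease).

BoJ balance sheet:
  Assets:      Securities +¥16B
  Liabilities: Bank reserves −¥3B, Currency in circulation +¥19B
Commercial banking system:
  Assets:      Reserves at CB −¥3B, Securities −¥16B
  Liabilities: Checkable deposits −¥19B
So the change in checkable deposits held by the non-bank public at commercial banks is -¥19 billion.

-¥19 billion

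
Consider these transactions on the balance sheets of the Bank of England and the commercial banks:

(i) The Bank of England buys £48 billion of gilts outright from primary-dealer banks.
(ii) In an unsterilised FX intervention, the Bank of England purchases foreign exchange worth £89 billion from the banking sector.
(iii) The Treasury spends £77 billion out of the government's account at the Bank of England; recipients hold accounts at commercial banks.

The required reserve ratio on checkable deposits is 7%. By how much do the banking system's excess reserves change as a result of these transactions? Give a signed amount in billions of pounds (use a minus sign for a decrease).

+£208.61 billion

OMO purchase (from banks) £48 billion: reserves +£48B, deposits 0.
FX purchase £89 billion: reserves +£89B, deposits 0.
Government spending £77 billion: reserves +£77B, deposits +£77B.
Totals: Δreserves = +£214B, Δdeposits = +£77B.
Δrequired reserves = 7% × +£77B = +£5.39B.
Δexcess reserves = Δreserves − Δrequired = +£214B − (+£5.39B) = +£208.61 billion.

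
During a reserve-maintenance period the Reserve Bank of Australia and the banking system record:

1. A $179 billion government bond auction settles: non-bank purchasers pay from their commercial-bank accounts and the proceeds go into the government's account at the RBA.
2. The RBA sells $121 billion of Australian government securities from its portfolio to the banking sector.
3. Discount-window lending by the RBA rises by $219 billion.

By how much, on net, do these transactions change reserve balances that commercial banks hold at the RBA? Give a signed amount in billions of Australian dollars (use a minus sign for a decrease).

RBA balance sheet:
  Assets:      Securities −$121B, Loans to banks +$219B
  Liabilities: Bank reserves −$81B, Government deposits +$179B
Commercial banking system:
  Assets:      Reserves at CB −$81B, Securities +$121B
  Liabilities: Checkable deposits −$179B, Borrowings from CB +$219B
So the change in reserve balances that commercial banks hold at the RBA is -$81 billion.

-$81 billion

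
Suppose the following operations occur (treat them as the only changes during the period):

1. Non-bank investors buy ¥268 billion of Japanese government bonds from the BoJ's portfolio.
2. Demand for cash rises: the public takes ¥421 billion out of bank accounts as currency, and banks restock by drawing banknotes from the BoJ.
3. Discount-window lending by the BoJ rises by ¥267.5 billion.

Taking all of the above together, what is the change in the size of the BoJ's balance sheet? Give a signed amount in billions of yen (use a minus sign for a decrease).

BoJ balance sheet:
  Assets:      Securities −¥268B, Loans to banks +¥267.5B
  Liabilities: Bank reserves −¥421.5B, Currency in circulation +¥421B
Change in total BoJ assets = -¥0.5 billion.

-¥0.5 billion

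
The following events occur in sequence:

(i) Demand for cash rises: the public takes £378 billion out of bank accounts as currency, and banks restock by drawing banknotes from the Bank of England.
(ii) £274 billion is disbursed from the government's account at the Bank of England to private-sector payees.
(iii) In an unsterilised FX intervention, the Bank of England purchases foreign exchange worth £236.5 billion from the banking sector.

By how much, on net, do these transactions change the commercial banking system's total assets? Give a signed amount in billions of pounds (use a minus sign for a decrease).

-£104 billion

Currency withdrawal £378 billion: bank balance sheets shrink → −£378B.
Government spending £274 billion: bank balance sheets expand → +£274B.
FX purchase £236.5 billion: just an asset swap on bank balance sheets → 0.
Net: −378 + 274 + 0 = -£104 billion.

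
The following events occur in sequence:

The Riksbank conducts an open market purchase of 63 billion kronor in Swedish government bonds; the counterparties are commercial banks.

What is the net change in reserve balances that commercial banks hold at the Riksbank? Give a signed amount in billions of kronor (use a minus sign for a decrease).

Riksbank balance sheet:
  Assets:      Securities +63B
  Liabilities: Bank reserves +63B
So the change in reserve balances that commercial banks hold at the Riksbank is +63 billion.

+63 billion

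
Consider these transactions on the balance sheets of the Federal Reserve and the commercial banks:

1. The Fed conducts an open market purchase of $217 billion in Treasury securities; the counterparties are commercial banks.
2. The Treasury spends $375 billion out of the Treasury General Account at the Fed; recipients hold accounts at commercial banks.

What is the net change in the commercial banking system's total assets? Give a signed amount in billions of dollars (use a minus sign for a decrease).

+$375 billion

OMO purchase (from banks) $217 billion: just an asset swap on bank balance sheets → 0.
Government spending $375 billion: bank balance sheets expand → +$375B.
Net: 0 + 375 = +$375 billion.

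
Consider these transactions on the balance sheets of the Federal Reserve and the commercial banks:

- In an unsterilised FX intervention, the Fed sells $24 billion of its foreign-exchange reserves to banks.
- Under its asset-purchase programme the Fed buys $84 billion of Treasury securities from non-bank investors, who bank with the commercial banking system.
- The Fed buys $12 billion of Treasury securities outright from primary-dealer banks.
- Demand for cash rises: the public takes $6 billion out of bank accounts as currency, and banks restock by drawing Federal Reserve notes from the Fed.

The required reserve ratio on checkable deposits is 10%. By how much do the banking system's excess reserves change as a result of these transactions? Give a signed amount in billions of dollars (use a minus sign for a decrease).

+$58.2 billion

FX sale $24 billion: reserves −$24B, deposits 0.
Asset purchase (from non-banks) $84 billion: reserves +$84B, deposits +$84B.
OMO purchase (from banks) $12 billion: reserves +$12B, deposits 0.
Currency withdrawal $6 billion: reserves −$6B, deposits −$6B.
Totals: Δreserves = +$66B, Δdeposits = +$78B.
Δrequired reserves = 10% × +$78B = +$7.8B.
Δexcess reserves = Δreserves − Δrequired = +$66B − (+$7.8B) = +$58.2 billion.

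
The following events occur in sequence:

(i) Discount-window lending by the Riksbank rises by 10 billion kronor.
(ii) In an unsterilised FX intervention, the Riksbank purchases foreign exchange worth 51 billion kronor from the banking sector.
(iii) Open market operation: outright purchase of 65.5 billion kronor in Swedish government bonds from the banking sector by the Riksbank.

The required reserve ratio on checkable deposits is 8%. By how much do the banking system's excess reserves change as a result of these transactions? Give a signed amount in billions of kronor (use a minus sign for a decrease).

Discount-window loan 10 billion kronor: reserves +10B, deposits 0.
FX purchase 51 billion kronor: reserves +51B, deposits 0.
OMO purchase (from banks) 65.5 billion kronor: reserves +65.5B, deposits 0.
Totals: Δreserves = +126.5B, Δdeposits = 0.
Δrequired reserves = 8% × 0 = 0.
Δexcess reserves = Δreserves − Δrequired = +126.5B − (0) = +126.5 billion.

+126.5 billion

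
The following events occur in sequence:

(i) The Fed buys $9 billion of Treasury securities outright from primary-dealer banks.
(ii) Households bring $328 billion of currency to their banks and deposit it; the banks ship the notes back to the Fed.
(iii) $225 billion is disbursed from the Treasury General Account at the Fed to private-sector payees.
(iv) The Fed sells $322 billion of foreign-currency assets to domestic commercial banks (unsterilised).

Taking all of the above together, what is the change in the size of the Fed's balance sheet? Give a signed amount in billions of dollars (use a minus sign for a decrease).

-$313 billion

OMO purchase (from banks) $9 billion: a Fed asset is acquired → +$9B.
Currency deposit $328 billion: only the composition of liabilities changes → 0.
Government spending $225 billion: only the composition of liabilities changes → 0.
FX sale $322 billion: a Fed asset is shed → −$322B.
Net: 9 + 0 + 0 − 322 = -$313 billion.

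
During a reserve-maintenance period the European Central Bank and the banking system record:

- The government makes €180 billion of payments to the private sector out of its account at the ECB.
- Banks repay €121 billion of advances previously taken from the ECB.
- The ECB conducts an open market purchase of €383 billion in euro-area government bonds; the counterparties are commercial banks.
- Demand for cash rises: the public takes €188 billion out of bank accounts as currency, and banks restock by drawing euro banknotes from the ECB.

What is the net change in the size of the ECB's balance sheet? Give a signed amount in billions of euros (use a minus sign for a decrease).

ECB balance sheet:
  Assets:      Securities +€383B, Loans to banks −€121B
  Liabilities: Bank reserves +€254B, Currency in circulation +€188B, Government deposits −€180B
Change in total ECB assets = +€262 billion.

+€262 billion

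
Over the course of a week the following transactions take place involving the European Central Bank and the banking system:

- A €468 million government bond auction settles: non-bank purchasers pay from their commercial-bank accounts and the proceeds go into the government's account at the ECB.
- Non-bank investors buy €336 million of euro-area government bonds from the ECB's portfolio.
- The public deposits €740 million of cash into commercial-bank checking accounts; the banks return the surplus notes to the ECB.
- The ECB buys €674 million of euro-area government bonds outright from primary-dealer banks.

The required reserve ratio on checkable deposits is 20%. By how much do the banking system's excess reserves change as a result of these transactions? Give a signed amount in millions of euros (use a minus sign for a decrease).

Government account inflow €468 million: reserves −€468M, deposits −€468M.
Asset sale (to non-banks) €336 million: reserves −€336M, deposits −€336M.
Currency deposit €740 million: reserves +€740M, deposits +€740M.
OMO purchase (from banks) €674 million: reserves +€674M, deposits 0.
Totals: Δreserves = +€610M, Δdeposits = −€64M.
Δrequired reserves = 20% × −€64M = −€12.8M.
Δexcess reserves = Δreserves − Δrequired = +€610M − (−€12.8M) = +€622.8 million.

+€622.8 million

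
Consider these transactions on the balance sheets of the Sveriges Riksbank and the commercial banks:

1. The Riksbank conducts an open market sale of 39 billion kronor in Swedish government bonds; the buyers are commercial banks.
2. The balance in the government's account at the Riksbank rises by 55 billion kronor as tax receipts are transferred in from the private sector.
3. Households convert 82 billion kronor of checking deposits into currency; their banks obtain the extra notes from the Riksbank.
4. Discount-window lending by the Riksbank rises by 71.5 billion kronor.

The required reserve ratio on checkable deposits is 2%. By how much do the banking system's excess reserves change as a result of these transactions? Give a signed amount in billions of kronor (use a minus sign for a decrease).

OMO sale (to banks) 39 billion kronor: reserves −39B, deposits 0.
Government account inflow 55 billion kronor: reserves −55B, deposits −55B.
Currency withdrawal 82 billion kronor: reserves −82B, deposits −82B.
Discount-window loan 71.5 billion kronor: reserves +71.5B, deposits 0.
Totals: Δreserves = −104.5B, Δdeposits = −137B.
Δrequired reserves = 2% × −137B = −2.74B.
Δexcess reserves = Δreserves − Δrequired = −104.5B − (−2.74B) = -101.76 billion.

-101.76 billion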